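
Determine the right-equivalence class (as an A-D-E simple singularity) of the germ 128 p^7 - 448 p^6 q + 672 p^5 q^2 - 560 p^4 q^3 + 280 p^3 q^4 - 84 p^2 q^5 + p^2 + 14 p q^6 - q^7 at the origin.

The Hessian of f at 0 is [[2, 0], [0, 0]] with rank 1, so corank 1. A Groebner basis of the Jacobian ideal J(f) in C{p,q} is {q^6, p}; counting standard monomials gives mu = 6. Corank 1: A-series; mu = 6 gives A_6.

A_6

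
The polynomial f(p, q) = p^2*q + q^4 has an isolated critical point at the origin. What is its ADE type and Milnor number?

Type D5, Milnor number mu = 5.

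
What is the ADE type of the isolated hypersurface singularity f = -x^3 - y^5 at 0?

E8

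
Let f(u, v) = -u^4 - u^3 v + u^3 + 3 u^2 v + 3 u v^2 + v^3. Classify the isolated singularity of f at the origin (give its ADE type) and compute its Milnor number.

Type E7, Milnor number mu = 7.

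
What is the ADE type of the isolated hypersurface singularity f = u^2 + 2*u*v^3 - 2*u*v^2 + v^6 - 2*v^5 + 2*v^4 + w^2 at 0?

A_3

The Hessian of f at 0 has rank 2. Corank 1: A-series; mu = 3 gives A_3.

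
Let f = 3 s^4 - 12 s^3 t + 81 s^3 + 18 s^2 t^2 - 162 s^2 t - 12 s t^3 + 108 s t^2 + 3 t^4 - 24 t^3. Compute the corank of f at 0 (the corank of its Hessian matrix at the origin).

2

The Hessian at 0 is [[0, 0], [0, 0]] of rank 0; hence corank 2.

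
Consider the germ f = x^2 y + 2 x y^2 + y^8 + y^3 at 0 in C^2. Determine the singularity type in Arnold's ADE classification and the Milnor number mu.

The Hessian of f at 0 has rank 0. Corank 2; j^3 = y*(x + y)^2 has shape L^2 M (L != M), so D-series; mu = 9 gives D_9.

Type D_9, Milnor number mu = 9.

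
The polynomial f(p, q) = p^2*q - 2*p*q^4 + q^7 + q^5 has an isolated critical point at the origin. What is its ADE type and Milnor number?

The Hessian of f at 0 is [[0, 0], [0, 0]] with rank 0, so corank 2. A Groebner basis of the Jacobian ideal J(f) in C{p,q} is {-p*q + q^4, p*q^2, p^2 + 5*p*q}; counting standard monomials gives mu = 6. Corank 2; j^3 = p^2*q has shape L^2 M (L != M), so D-series; mu = 6 gives D_6.

Type D_{6}, Milnor number mu = 6.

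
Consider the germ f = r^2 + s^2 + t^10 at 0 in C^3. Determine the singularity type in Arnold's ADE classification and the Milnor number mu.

Type A9, Milnor number mu = 9.

The Hessian of f at 0 has rank 2. Corank 1: A-series; mu = 9 gives A_9.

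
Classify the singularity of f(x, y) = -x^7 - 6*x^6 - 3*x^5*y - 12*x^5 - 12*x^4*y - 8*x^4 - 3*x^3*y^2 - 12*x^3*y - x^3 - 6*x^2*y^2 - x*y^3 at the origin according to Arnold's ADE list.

The Hessian of f at 0 has rank 0. Corank 2; j^3 = -x^3 is a perfect cube, so E-series; the 4-jet and mu = 7 give E_7.

E_7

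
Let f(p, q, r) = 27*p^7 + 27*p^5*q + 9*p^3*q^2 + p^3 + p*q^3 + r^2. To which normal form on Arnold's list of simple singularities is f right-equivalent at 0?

The Hessian of f at 0 is [[0, 0, 0], [0, 0, 0], [0, 0, 2]] with rank 1, so corank 2. A Groebner basis of the Jacobian ideal J(f) in C{p,q,r} is {p^3, p*q^2, 3*p^2 + q^3, r}; counting standard monomials gives mu = 7. Corank 2; j^3 = p^3 is a perfect cube, so E-series; the 4-jet and mu = 7 give E_7.

E_{7}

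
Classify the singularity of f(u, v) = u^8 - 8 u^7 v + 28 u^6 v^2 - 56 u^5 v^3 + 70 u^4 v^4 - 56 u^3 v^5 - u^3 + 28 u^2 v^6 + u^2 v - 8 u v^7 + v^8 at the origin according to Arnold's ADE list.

D_{9}

The Hessian of f at 0 is [[0, 0], [0, 0]] with rank 0, so corank 2. A Groebner basis of the Jacobian ideal J(f) in C{u,v} is {u*v/8 + v^7, u*v^2, u^2 - u*v}; counting standard monomials gives mu = 9. Corank 2; j^3 = -u^2*(u - v) has shape L^2 M (L != M), so D-series; mu = 9 gives D_9.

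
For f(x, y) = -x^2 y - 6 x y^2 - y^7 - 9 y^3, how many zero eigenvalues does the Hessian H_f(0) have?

The Hessian at 0 is [[0, 0], [0, 0]] of rank 0; hence corank 2.

2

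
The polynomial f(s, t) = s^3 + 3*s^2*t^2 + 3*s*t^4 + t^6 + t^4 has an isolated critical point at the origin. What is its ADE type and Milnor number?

The Hessian of f at 0 is [[0, 0], [0, 0]] with rank 0, so corank 2. A Groebner basis of the Jacobian ideal J(f) in C{s,t} is {s^3, s^2*t, s^2/2 + s*t^2, t^3}; counting standard monomials gives mu = 6. Corank 2; j^3 = s^3 is a perfect cube, so E-series; the 4-jet and mu = 6 give E_6.

Type E_{6}, Milnor number mu = 6.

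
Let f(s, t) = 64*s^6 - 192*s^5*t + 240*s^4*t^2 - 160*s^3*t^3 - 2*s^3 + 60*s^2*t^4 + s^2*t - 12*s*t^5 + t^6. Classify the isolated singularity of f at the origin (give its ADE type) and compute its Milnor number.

The Hessian of f at 0 has rank 0. Corank 2; j^3 = -s^2*(2*s - t) has shape L^2 M (L != M), so D-series; mu = 7 gives D_7.

Type D_{7}, Milnor number mu = 7.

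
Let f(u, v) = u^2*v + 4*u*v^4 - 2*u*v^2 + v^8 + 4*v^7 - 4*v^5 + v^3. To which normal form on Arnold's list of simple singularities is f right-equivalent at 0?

D9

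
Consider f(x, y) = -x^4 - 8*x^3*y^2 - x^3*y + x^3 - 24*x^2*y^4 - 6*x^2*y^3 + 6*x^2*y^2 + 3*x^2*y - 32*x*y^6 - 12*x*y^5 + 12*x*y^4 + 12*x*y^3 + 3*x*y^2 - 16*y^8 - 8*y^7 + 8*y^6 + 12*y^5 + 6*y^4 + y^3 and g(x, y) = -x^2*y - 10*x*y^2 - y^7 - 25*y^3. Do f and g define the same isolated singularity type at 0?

No.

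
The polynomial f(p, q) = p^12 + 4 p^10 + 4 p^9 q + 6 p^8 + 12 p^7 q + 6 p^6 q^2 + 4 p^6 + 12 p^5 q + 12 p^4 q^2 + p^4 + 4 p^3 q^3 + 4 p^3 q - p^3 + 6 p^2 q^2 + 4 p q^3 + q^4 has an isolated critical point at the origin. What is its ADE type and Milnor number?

Type E_6, Milnor number mu = 6.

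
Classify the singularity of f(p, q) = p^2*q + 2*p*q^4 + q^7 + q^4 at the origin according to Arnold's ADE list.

The Hessian of f at 0 has rank 0. Corank 2; j^3 = p^2*q has shape L^2 M (L != M), so D-series; mu = 5 gives D_5.

D5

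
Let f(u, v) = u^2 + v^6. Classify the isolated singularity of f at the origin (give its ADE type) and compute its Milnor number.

Type A_5, Milnor number mu = 5.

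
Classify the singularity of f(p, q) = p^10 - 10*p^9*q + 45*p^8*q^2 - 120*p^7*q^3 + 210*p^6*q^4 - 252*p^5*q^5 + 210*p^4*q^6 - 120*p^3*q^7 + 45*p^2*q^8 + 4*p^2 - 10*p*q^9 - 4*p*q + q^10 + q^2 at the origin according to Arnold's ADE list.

The Hessian of f at 0 has rank 1. Corank 1: A-series; mu = 9 gives A_9.

A9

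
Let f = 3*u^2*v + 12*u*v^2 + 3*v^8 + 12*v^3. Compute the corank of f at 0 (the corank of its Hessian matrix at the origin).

2

The Hessian at 0 is [[0, 0], [0, 0]] of rank 0; hence corank 2.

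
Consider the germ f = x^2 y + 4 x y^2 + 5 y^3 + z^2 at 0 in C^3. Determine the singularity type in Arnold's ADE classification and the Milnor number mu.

Type D_{4}, Milnor number mu = 4.

The Hessian of f at 0 has rank 1. Corank 2; j^3 = y*(x^2 + 4*x*y + 5*y^2) splits into three distinct lines over C (the quadratic factor has nonzero discriminant), so D_4.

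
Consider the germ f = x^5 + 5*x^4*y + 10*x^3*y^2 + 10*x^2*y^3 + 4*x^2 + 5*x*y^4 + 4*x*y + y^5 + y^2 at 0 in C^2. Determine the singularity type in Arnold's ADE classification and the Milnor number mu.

Type A_4, Milnor number mu = 4.

The Hessian of f at 0 has rank 1. Corank 1: A-series; mu = 4 gives A_4.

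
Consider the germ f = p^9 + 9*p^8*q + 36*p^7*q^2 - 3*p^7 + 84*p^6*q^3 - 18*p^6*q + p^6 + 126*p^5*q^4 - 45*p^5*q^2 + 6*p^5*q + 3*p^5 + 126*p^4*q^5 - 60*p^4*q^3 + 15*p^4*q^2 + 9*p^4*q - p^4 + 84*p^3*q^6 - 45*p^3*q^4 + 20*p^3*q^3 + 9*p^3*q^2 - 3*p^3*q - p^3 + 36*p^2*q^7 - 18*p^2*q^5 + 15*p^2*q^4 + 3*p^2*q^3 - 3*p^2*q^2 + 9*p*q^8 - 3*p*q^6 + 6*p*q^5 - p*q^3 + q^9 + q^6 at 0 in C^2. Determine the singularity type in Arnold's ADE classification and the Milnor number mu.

Type E_7, Milnor number mu = 7.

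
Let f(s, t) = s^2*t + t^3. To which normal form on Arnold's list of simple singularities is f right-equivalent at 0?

D_{4}

The Hessian of f at 0 has rank 0. Corank 2; j^3 = t*(s^2 + t^2) splits into three distinct lines over C (the quadratic factor has nonzero discriminant), so D_4.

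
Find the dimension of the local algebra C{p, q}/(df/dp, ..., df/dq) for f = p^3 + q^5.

8

The Hessian of f at 0 has rank 0. Corank 2; j^3 = p^3 is a perfect cube, so E-series; the 5-jet and mu = 8 give E_8.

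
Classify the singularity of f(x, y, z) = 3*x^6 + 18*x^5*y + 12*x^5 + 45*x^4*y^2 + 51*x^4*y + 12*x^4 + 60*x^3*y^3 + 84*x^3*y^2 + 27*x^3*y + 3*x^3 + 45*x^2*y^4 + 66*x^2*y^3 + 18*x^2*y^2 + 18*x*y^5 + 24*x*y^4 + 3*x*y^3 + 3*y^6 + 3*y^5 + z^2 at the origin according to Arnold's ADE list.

The Hessian of f at 0 has rank 1. Corank 2; j^3 = 3*x^3 is a perfect cube, so E-series; the 4-jet and mu = 7 give E_7.

E_7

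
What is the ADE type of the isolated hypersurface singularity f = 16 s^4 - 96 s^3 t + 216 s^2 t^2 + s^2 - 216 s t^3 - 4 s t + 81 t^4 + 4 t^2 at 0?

The Hessian of f at 0 is [[2, -4], [-4, 8]] with rank 1, so corank 1. A Groebner basis of the Jacobian ideal J(f) in C{s,t} is {t^3, s - 2*t}; counting standard monomials gives mu = 3. Corank 1: A-series; mu = 3 gives A_3.

A_3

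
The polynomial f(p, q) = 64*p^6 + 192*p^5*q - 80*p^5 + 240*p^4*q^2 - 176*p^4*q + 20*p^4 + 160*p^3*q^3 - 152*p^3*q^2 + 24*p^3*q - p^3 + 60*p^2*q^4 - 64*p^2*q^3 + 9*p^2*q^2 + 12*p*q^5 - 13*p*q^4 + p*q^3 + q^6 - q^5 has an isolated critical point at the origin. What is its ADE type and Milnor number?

The Hessian of f at 0 has rank 0. Corank 2; j^3 = -p^3 is a perfect cube, so E-series; the 4-jet and mu = 7 give E_7.

Type E7, Milnor number mu = 7.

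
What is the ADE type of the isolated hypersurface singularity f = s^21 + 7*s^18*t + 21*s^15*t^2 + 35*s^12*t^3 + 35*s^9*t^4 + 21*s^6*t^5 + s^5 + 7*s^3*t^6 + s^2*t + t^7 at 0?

D_8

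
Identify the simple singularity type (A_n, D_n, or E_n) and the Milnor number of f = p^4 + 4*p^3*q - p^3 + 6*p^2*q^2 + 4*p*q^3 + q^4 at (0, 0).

Type E_{6}, Milnor number mu = 6.

The Hessian of f at 0 is [[0, 0], [0, 0]] with rank 0, so corank 2. A Groebner basis of the Jacobian ideal J(f) in C{p,q} is {q^4, p*q^2 + q^3/3, p^2}; counting standard monomials gives mu = 6. Corank 2; j^3 = -p^3 is a perfect cube, so E-series; the 4-jet and mu = 6 give E_6.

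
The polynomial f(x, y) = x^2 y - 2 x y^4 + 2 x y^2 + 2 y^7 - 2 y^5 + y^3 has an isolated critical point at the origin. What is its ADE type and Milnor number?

The Hessian of f at 0 is [[0, 0], [0, 0]] with rank 0, so corank 2. A Groebner basis of the Jacobian ideal J(f) in C{x,y} is {x^2/6 + x*y^3 + 4*x*y/3 + 7*y^2/6, -x*y + y^4 - y^2, x^3 - 3*x*y^2 - 2*y^3, x^2*y + 2*x*y^2 + y^3}; counting standard monomials gives mu = 8. Corank 2; j^3 = y*(x + y)^2 has shape L^2 M (L != M), so D-series; mu = 8 gives D_8.

Type D8, Milnor number mu = 8.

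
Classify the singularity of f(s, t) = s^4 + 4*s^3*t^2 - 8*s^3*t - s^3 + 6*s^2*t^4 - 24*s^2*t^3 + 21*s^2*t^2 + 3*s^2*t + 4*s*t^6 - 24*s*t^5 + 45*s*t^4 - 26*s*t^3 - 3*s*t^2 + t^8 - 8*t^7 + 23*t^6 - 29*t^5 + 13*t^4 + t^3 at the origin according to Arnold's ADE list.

E6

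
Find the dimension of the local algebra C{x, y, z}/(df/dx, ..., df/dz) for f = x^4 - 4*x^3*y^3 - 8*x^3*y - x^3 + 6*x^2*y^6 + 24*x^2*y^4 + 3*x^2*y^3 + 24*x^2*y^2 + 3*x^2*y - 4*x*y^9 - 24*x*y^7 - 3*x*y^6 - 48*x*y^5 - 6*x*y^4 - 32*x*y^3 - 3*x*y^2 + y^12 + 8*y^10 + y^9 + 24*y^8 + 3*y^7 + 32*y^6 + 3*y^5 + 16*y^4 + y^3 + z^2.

6

The Hessian of f at 0 is [[0, 0, 0], [0, 0, 0], [0, 0, 2]] with rank 1, so corank 2. A Groebner basis of the Jacobian ideal J(f) in C{x,y,z} is {y^4, x*y^2 - 4*y^3/3, x^2 - 2*x*y + y^2, z}; counting standard monomials gives mu = 6. Corank 2; j^3 = -(x - y)^3 is a perfect cube, so E-series; the 4-jet and mu = 6 give E_6.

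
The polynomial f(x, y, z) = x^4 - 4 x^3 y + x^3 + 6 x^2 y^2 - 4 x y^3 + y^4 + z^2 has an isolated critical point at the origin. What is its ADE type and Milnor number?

Type E_{6}, Milnor number mu = 6.

The Hessian of f at 0 has rank 1. Corank 2; j^3 = x^3 is a perfect cube, so E-series; the 4-jet and mu = 6 give E_6.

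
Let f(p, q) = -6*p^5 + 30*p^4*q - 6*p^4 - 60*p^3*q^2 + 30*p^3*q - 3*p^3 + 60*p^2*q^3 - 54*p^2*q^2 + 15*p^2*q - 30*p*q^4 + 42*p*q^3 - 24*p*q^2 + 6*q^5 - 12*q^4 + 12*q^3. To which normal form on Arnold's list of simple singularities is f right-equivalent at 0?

The Hessian of f at 0 is [[0, 0], [0, 0]] with rank 0, so corank 2. A Groebner basis of the Jacobian ideal J(f) in C{p,q} is {p^3 + 11*p^2 - 36*p*q + 28*q^2, p^2*q + 6*p^2 - 20*p*q + 16*q^2, 13*p^2/4 + p*q^2 - 11*p*q + 9*q^2, 7*p^2/4 - 6*p*q + q^3 + 5*q^2}; counting standard monomials gives mu = 6. Corank 2; j^3 = -3*(p - 2*q)^2*(p - q) has shape L^2 M (L != M), so D-series; mu = 6 gives D_6.

D_{6}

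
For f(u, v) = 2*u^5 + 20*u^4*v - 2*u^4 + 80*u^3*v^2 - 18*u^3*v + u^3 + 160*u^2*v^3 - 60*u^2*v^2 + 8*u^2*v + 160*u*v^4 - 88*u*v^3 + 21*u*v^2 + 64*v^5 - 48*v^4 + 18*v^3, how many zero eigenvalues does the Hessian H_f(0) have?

Hessian at 0 has rank 0.

2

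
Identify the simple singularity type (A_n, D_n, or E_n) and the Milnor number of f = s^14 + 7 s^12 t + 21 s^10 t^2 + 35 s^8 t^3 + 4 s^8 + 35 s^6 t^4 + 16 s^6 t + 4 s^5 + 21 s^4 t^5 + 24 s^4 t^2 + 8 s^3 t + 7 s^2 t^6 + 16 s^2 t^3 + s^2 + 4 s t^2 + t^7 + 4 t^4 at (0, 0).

The Hessian of f at 0 has rank 1. Corank 1: A-series; mu = 6 gives A_6.

Type A6, Milnor number mu = 6.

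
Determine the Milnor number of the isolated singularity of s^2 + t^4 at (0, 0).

The Hessian of f at 0 is [[2, 0], [0, 0]] with rank 1, so corank 1. A Groebner basis of the Jacobian ideal J(f) in C{s,t} is {t^3, s}; counting standard monomials gives mu = 3. Corank 1: A-series; mu = 3 gives A_3.

3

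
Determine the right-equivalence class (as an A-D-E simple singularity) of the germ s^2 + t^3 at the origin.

The Hessian of f at 0 has rank 1. Corank 1: A-series; mu = 2 gives A_2.

A_2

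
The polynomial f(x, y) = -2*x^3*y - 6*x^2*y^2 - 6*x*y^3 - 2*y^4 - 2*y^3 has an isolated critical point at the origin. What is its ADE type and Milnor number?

Type E_{7}, Milnor number mu = 7.

The Hessian of f at 0 has rank 0. Corank 2; j^3 = -2*y^3 is a perfect cube, so E-series; the 4-jet and mu = 7 give E_7.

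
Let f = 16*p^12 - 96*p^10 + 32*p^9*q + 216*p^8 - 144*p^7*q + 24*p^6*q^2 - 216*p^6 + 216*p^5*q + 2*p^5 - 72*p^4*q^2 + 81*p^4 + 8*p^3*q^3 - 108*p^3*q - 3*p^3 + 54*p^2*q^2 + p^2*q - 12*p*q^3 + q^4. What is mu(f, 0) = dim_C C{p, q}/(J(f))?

5

The Hessian of f at 0 has rank 0. Corank 2; j^3 = -p^2*(3*p - q) has shape L^2 M (L != M), so D-series; mu = 5 gives D_5.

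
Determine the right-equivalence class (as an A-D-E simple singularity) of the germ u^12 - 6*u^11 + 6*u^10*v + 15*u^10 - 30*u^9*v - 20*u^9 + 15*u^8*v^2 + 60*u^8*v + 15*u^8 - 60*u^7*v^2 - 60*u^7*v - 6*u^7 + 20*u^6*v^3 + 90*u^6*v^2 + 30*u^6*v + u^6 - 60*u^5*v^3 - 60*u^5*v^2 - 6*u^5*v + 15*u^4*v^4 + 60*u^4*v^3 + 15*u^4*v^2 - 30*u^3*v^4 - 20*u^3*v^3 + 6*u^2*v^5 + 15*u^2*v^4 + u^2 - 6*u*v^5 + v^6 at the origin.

A5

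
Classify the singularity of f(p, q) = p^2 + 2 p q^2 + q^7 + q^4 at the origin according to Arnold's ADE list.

A6

The Hessian of f at 0 has rank 1. Corank 1: A-series; mu = 6 gives A_6.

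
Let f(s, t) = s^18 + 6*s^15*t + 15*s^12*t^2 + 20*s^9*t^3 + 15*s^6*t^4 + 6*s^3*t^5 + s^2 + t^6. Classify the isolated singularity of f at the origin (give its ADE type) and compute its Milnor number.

Type A_5, Milnor number mu = 5.

The Hessian of f at 0 has rank 1. Corank 1: A-series; mu = 5 gives A_5.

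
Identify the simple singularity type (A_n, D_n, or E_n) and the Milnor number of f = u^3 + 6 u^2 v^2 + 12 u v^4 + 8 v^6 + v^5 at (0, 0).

Type E8, Milnor number mu = 8.

The Hessian of f at 0 has rank 0. Corank 2; j^3 = u^3 is a perfect cube, so E-series; the 5-jet and mu = 8 give E_8.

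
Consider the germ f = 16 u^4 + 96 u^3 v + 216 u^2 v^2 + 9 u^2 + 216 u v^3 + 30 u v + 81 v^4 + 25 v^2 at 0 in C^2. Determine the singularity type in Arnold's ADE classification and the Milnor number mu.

Type A_{3}, Milnor number mu = 3.

The Hessian of f at 0 has rank 1. Corank 1: A-series; mu = 3 gives A_3.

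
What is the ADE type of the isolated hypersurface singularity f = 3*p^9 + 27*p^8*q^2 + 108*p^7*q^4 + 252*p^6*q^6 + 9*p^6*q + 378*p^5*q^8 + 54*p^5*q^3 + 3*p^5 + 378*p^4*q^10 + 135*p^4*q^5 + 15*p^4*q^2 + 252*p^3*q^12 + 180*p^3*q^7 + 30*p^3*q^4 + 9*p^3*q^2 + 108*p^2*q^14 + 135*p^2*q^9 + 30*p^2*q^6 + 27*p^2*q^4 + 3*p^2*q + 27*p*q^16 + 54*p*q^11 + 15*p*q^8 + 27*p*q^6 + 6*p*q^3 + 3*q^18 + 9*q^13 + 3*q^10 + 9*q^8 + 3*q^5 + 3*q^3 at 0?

D4

The Hessian of f at 0 has rank 0. Corank 2; j^3 = 3*q*(p^2 + q^2) splits into three distinct lines over C (the quadratic factor has nonzero discriminant), so D_4.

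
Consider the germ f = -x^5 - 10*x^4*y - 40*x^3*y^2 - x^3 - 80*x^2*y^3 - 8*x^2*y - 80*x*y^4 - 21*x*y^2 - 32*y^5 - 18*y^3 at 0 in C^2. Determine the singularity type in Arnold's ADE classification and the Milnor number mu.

Type D_{6}, Milnor number mu = 6.

The Hessian of f at 0 has rank 0. Corank 2; j^3 = -(x + 2*y)*(x + 3*y)^2 has shape L^2 M (L != M), so D-series; mu = 6 gives D_6.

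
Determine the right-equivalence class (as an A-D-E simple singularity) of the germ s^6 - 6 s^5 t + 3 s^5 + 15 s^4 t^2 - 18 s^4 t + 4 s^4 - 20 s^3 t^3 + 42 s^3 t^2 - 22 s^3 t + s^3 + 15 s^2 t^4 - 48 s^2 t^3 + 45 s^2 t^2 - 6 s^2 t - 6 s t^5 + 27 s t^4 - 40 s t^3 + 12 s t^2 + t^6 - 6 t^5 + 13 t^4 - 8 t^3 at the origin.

E6

The Hessian of f at 0 has rank 0. Corank 2; j^3 = (s - 2*t)^3 is a perfect cube, so E-series; the 4-jet and mu = 6 give E_6.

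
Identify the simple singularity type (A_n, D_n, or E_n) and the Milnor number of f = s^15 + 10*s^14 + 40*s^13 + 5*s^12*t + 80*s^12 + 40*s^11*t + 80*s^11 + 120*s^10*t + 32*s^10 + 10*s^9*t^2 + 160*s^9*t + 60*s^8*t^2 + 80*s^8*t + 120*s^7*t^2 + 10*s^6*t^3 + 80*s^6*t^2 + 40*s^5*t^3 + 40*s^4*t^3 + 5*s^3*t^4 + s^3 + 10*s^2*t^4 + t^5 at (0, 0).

The Hessian of f at 0 has rank 0. Corank 2; j^3 = s^3 is a perfect cube, so E-series; the 5-jet and mu = 8 give E_8.

Type E8, Milnor number mu = 8.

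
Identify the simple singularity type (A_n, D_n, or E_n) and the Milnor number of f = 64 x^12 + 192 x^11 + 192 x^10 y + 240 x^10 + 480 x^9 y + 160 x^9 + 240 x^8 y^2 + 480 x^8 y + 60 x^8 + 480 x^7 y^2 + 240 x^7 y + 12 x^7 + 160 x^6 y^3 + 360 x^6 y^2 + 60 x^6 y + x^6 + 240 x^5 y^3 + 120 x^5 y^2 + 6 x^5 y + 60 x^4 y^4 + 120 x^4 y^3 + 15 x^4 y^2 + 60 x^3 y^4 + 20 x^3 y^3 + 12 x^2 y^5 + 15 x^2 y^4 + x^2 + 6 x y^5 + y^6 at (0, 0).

The Hessian of f at 0 has rank 1. Corank 1: A-series; mu = 5 gives A_5.

Type A5, Milnor number mu = 5.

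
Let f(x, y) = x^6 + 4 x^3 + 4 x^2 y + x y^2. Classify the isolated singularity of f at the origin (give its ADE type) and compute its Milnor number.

Type D7, Milnor number mu = 7.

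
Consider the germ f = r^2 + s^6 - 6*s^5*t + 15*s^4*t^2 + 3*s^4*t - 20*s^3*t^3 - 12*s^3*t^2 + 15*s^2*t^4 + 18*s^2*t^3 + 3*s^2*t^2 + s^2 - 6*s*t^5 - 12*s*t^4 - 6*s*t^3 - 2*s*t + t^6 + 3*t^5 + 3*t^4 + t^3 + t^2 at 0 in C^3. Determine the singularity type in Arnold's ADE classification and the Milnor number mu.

The Hessian of f at 0 has rank 2. Corank 1: A-series; mu = 2 gives A_2.

Type A2, Milnor number mu = 2.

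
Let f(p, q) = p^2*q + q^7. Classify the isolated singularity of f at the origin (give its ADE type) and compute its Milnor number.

The Hessian of f at 0 is [[0, 0], [0, 0]] with rank 0, so corank 2. A Groebner basis of the Jacobian ideal J(f) in C{p,q} is {p^2/7 + q^6, p^3, p*q}; counting standard monomials gives mu = 8. Corank 2; j^3 = p^2*q has shape L^2 M (L != M), so D-series; mu = 8 gives D_8.

Type D8, Milnor number mu = 8.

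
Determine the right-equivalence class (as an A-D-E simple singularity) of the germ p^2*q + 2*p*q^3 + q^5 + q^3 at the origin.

The Hessian of f at 0 has rank 0. Corank 2; j^3 = q*(p^2 + q^2) splits into three distinct lines over C (the quadratic factor has nonzero discriminant), so D_4.

D4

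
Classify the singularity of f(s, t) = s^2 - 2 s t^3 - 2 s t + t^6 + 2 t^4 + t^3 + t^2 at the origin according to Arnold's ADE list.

The Hessian of f at 0 has rank 1. Corank 1: A-series; mu = 2 gives A_2.

A_2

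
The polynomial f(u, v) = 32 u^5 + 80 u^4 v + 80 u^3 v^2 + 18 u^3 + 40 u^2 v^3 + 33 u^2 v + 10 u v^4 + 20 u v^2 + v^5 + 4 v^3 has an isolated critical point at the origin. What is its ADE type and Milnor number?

Type D6, Milnor number mu = 6.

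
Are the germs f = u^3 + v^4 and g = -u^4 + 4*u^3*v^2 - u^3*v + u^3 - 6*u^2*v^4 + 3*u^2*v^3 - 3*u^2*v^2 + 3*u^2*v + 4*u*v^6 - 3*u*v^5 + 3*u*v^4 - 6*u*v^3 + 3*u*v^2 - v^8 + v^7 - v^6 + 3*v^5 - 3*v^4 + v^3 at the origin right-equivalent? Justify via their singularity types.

The Hessian of f at 0 has rank 0. Corank 2; j^3 = u^3 is a perfect cube, so E-series; the 4-jet and mu = 6 give E_6. The Hessian of g at 0 has rank 0. Corank 2; j^3 = (u + v)^3 is a perfect cube, so E-series; the 4-jet and mu = 7 give E_7. f is E_6 but g is E_7, hence not right-equivalent.

No.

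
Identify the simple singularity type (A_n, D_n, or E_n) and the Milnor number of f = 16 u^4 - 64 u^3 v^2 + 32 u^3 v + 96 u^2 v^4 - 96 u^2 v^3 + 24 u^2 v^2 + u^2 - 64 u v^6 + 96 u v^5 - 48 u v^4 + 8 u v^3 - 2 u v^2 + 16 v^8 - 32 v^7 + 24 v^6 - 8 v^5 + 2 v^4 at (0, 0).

The Hessian of f at 0 has rank 1. Corank 1: A-series; mu = 3 gives A_3.

Type A_{3}, Milnor number mu = 3.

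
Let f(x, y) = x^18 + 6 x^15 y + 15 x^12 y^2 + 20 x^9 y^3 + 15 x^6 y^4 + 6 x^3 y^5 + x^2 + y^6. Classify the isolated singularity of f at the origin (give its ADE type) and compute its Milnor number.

Type A5, Milnor number mu = 5.

The Hessian of f at 0 has rank 1. Corank 1: A-series; mu = 5 gives A_5.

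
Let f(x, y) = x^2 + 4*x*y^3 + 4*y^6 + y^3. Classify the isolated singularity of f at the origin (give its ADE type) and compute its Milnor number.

Type A2, Milnor number mu = 2.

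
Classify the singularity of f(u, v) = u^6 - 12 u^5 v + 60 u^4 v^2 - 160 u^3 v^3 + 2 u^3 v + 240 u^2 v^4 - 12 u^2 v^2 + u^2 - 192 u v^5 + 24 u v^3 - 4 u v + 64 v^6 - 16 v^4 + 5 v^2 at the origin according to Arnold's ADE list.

The Hessian of f at 0 is [[2, -4], [-4, 10]] with rank 2, so corank 0. A Groebner basis of the Jacobian ideal J(f) in C{u,v} is {u, v}; counting standard monomials gives mu = 1. Corank 0: nondegenerate Morse point, so A_1.

A_1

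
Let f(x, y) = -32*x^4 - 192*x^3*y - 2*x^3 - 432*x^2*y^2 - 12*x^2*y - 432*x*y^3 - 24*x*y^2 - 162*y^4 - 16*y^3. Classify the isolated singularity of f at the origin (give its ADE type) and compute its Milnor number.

The Hessian of f at 0 has rank 0. Corank 2; j^3 = -2*(x + 2*y)^3 is a perfect cube, so E-series; the 4-jet and mu = 6 give E_6.

Type E6, Milnor number mu = 6.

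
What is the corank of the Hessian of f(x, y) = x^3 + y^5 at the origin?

2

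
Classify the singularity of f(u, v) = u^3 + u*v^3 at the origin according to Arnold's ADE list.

The Hessian of f at 0 has rank 0. Corank 2; j^3 = u^3 is a perfect cube, so E-series; the 4-jet and mu = 7 give E_7.

E7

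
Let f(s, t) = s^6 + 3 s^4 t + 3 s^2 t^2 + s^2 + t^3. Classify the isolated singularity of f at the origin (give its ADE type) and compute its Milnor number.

Type A2, Milnor number mu = 2.

The Hessian of f at 0 has rank 1. Corank 1: A-series; mu = 2 gives A_2.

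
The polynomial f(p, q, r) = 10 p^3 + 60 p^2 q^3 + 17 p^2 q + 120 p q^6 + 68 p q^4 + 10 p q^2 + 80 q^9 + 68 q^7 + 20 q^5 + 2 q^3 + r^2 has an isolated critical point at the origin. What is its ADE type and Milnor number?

Type D_{4}, Milnor number mu = 4.

The Hessian of f at 0 is [[0, 0, 0], [0, 0, 0], [0, 0, 2]] with rank 1, so corank 2. A Groebner basis of the Jacobian ideal J(f) in C{p,q,r} is {q^3, p^2 - 2*q^2/11, p*q + 5*q^2/11, r}; counting standard monomials gives mu = 4. Corank 2; j^3 = (2*p + q)*(5*p^2 + 6*p*q + 2*q^2) splits into three distinct lines over C (the quadratic factor has nonzero discriminant), so D_4.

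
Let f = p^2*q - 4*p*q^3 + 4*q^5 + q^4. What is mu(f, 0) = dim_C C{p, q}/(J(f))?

5

The Hessian of f at 0 has rank 0. Corank 2; j^3 = p^2*q has shape L^2 M (L != M), so D-series; mu = 5 gives D_5.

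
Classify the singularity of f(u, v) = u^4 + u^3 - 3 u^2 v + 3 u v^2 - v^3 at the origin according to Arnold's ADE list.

E6

The Hessian of f at 0 is [[0, 0], [0, 0]] with rank 0, so corank 2. A Groebner basis of the Jacobian ideal J(f) in C{u,v} is {v^4, u*v^2 - 2*v^3/3, u^2 - 2*u*v + v^2}; counting standard monomials gives mu = 6. Corank 2; j^3 = (u - v)^3 is a perfect cube, so E-series; the 4-jet and mu = 6 give E_6.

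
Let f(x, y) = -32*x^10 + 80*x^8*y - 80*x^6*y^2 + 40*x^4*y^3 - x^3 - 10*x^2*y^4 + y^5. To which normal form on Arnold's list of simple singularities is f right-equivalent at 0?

E8

The Hessian of f at 0 has rank 0. Corank 2; j^3 = -x^3 is a perfect cube, so E-series; the 5-jet and mu = 8 give E_8.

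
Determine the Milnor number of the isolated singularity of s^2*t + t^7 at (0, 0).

8

The Hessian of f at 0 has rank 0. Corank 2; j^3 = s^2*t has shape L^2 M (L != M), so D-series; mu = 8 gives D_8.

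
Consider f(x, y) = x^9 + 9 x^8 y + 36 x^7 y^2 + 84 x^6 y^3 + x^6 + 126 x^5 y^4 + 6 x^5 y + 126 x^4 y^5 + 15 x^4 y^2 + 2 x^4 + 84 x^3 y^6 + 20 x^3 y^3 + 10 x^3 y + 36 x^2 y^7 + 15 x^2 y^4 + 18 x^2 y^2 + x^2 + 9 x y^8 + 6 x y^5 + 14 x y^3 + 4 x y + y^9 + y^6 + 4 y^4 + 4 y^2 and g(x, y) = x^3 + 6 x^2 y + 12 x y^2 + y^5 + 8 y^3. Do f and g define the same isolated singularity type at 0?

No.

The Hessian of f at 0 has rank 1. Corank 1: A-series; mu = 8 gives A_8. The Hessian of g at 0 has rank 0. Corank 2; j^3 = (x + 2*y)^3 is a perfect cube, so E-series; the 5-jet and mu = 8 give E_8. f is A_8 but g is E_8, hence not right-equivalent.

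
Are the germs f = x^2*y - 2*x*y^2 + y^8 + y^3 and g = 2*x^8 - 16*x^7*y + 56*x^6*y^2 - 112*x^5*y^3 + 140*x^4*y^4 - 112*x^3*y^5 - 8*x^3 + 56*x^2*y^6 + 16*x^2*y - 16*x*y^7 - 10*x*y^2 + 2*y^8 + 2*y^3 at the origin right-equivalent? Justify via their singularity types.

The Hessian of f at 0 is [[0, 0], [0, 0]] with rank 0, so corank 2. A Groebner basis of the Jacobian ideal J(f) in C{x,y} is {x^2/8 + y^7 - y^2/8, x^3 - y^3, x*y - y^2}; counting standard monomials gives mu = 9. Corank 2; j^3 = y*(x - y)^2 has shape L^2 M (L != M), so D-series; mu = 9 gives D_9. The Hessian of g at 0 is [[0, 0], [0, 0]] with rank 0, so corank 2. A Groebner basis of the Jacobian ideal J(g) in C{x,y} is {32*x*y + y^7 - 16*y^2, x*y^2 - y^3/2, x^2 - 3*x*y/2 + y^2/2}; counting standard monomials gives mu = 9. Corank 2; j^3 = -2*(x - y)*(2*x - y)^2 has shape L^2 M (L != M), so D-series; mu = 9 gives D_9. Both have type D_9, hence right-equivalent.

Yes.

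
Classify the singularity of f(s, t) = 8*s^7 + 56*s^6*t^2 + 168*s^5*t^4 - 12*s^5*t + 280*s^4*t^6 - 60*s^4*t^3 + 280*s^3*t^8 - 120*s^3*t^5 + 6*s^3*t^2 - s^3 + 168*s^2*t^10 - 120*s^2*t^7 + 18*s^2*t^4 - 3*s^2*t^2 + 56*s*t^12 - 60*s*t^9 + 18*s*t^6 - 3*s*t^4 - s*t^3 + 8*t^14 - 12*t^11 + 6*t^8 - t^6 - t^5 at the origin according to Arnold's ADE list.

E7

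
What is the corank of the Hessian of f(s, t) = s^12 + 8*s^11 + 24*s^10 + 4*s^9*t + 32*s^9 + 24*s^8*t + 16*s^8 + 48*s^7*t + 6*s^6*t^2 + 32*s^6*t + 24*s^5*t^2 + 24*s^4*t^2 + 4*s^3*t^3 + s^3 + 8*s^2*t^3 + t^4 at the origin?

Hessian at 0 has rank 0.

2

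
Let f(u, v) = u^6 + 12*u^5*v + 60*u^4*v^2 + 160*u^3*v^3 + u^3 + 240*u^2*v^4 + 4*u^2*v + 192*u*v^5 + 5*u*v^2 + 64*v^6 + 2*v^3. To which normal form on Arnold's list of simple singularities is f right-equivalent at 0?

D_7

The Hessian of f at 0 is [[0, 0], [0, 0]] with rank 0, so corank 2. A Groebner basis of the Jacobian ideal J(f) in C{u,v} is {-u*v/6 + v^5 - v^2/6, u*v^2 + v^3, u^2 + 3*u*v + 2*v^2}; counting standard monomials gives mu = 7. Corank 2; j^3 = (u + v)^2*(u + 2*v) has shape L^2 M (L != M), so D-series; mu = 7 gives D_7.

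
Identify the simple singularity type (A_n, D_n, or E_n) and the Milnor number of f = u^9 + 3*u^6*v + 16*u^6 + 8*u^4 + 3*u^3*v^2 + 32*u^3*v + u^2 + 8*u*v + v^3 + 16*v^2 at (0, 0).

Type A_{2}, Milnor number mu = 2.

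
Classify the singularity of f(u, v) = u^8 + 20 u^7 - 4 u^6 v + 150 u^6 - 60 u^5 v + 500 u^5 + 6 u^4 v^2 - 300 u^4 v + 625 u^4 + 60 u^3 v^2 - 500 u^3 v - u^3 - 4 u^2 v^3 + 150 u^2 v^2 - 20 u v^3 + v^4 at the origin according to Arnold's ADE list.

E_6

The Hessian of f at 0 is [[0, 0], [0, 0]] with rank 0, so corank 2. A Groebner basis of the Jacobian ideal J(f) in C{u,v} is {v^4, u*v^2 - v^3/15, u^2}; counting standard monomials gives mu = 6. Corank 2; j^3 = -u^3 is a perfect cube, so E-series; the 4-jet and mu = 6 give E_6.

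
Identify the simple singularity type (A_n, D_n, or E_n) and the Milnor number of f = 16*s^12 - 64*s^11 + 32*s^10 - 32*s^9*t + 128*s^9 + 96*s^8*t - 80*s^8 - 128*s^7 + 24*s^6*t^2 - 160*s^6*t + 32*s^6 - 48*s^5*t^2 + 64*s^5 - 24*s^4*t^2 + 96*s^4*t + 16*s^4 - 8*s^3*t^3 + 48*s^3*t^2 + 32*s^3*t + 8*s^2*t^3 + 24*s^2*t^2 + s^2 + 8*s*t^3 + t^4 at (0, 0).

The Hessian of f at 0 has rank 1. Corank 1: A-series; mu = 3 gives A_3.

Type A3, Milnor number mu = 3.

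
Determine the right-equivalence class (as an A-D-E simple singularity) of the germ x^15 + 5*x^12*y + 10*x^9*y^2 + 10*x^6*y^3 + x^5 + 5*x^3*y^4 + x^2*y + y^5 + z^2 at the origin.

D_{6}

The Hessian of f at 0 has rank 1. Corank 2; j^3 = x^2*y has shape L^2 M (L != M), so D-series; mu = 6 gives D_6.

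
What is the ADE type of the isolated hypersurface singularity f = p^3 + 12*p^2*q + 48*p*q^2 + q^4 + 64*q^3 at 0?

E6

The Hessian of f at 0 is [[0, 0], [0, 0]] with rank 0, so corank 2. A Groebner basis of the Jacobian ideal J(f) in C{p,q} is {q^3, p^2 + 8*p*q + 16*q^2}; counting standard monomials gives mu = 6. Corank 2; j^3 = (p + 4*q)^3 is a perfect cube, so E-series; the 4-jet and mu = 6 give E_6.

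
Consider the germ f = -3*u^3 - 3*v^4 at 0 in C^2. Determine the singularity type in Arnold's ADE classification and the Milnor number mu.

The Hessian of f at 0 is [[0, 0], [0, 0]] with rank 0, so corank 2. A Groebner basis of the Jacobian ideal J(f) in C{u,v} is {v^3, u^2}; counting standard monomials gives mu = 6. Corank 2; j^3 = -3*u^3 is a perfect cube, so E-series; the 4-jet and mu = 6 give E_6.

Type E6, Milnor number mu = 6.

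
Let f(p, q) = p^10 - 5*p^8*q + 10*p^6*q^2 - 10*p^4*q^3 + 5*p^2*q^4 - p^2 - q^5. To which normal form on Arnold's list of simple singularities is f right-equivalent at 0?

A4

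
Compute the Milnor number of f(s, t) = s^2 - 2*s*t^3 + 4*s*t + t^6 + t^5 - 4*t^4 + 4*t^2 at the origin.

4

The Hessian of f at 0 is [[2, 4], [4, 8]] with rank 1, so corank 1. A Groebner basis of the Jacobian ideal J(f) in C{s,t} is {-s + t^3 - 2*t, s^2 - 4*t^2, s*t + 2*t^2}; counting standard monomials gives mu = 4. Corank 1: A-series; mu = 4 gives A_4.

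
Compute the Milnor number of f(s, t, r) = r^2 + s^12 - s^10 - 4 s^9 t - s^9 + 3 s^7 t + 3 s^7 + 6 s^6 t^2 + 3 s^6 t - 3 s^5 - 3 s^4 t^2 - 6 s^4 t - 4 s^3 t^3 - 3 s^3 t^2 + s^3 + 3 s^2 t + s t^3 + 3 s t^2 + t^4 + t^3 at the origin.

7

The Hessian of f at 0 has rank 1. Corank 2; j^3 = (s + t)^3 is a perfect cube, so E-series; the 4-jet and mu = 7 give E_7.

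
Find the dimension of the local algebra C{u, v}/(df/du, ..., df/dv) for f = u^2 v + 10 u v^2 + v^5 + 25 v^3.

6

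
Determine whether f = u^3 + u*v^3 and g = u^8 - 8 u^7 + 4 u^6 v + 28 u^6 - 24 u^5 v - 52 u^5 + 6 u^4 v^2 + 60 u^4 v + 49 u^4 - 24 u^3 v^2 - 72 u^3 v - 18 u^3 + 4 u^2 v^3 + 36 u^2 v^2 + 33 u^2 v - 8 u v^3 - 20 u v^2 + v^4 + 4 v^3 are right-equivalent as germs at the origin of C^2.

The Hessian of f at 0 is [[0, 0], [0, 0]] with rank 0, so corank 2. A Groebner basis of the Jacobian ideal J(f) in C{u,v} is {u^3, u*v^2, 3*u^2 + v^3}; counting standard monomials gives mu = 7. Corank 2; j^3 = u^3 is a perfect cube, so E-series; the 4-jet and mu = 7 give E_7. The Hessian of g at 0 is [[0, 0], [0, 0]] with rank 0, so corank 2. A Groebner basis of the Jacobian ideal J(g) in C{u,v} is {u*v^2 - 27*u*v/8 + 9*v^2/4, -81*u*v/16 + v^3 + 27*v^2/8, u^2 - 17*u*v/12 + v^2/2}; counting standard monomials gives mu = 5. Corank 2; j^3 = -(2*u - v)*(3*u - 2*v)^2 has shape L^2 M (L != M), so D-series; mu = 5 gives D_5. f is E_7 but g is D_5, hence not right-equivalent.

No.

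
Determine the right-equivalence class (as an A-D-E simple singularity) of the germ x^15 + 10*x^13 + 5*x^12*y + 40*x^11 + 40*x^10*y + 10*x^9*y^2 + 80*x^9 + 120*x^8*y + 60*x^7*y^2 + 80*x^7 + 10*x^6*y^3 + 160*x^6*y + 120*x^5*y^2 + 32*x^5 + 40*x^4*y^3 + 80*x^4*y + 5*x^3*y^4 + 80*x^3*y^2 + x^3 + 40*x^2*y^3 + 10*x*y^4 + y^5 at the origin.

E8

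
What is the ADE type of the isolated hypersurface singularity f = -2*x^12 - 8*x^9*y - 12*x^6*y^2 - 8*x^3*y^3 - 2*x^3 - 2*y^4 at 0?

The Hessian of f at 0 has rank 0. Corank 2; j^3 = -2*x^3 is a perfect cube, so E-series; the 4-jet and mu = 6 give E_6.

E_{6}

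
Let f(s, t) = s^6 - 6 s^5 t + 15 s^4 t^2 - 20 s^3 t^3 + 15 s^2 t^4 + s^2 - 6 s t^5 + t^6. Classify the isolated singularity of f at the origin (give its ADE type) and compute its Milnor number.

Type A_{5}, Milnor number mu = 5.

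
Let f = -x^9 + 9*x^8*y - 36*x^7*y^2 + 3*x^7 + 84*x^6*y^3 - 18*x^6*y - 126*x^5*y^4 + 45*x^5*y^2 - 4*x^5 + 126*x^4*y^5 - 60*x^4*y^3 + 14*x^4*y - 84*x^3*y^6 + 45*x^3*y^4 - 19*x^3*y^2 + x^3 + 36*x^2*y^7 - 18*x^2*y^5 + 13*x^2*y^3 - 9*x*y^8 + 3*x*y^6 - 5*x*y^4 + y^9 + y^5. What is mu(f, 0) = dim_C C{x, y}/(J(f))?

8

The Hessian of f at 0 is [[0, 0], [0, 0]] with rank 0, so corank 2. A Groebner basis of the Jacobian ideal J(f) in C{x,y} is {x^2/2 + x*y^3, 2*x^2 + y^4, x^3, x^2*y}; counting standard monomials gives mu = 8. Corank 2; j^3 = x^3 is a perfect cube, so E-series; the 5-jet and mu = 8 give E_8.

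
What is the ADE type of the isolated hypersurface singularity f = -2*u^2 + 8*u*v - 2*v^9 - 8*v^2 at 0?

The Hessian of f at 0 is [[-4, 8], [8, -16]] with rank 1, so corank 1. A Groebner basis of the Jacobian ideal J(f) in C{u,v} is {v^8, u - 2*v}; counting standard monomials gives mu = 8. Corank 1: A-series; mu = 8 gives A_8.

A8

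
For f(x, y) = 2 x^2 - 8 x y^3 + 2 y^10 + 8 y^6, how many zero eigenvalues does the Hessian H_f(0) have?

1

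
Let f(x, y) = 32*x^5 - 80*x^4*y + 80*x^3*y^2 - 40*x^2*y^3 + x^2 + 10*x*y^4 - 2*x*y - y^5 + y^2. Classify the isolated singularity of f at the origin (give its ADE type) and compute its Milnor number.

Type A_4, Milnor number mu = 4.

The Hessian of f at 0 has rank 1. Corank 1: A-series; mu = 4 gives A_4.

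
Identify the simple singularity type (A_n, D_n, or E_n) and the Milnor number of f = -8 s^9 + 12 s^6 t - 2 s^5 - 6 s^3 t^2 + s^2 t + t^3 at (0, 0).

The Hessian of f at 0 is [[0, 0], [0, 0]] with rank 0, so corank 2. A Groebner basis of the Jacobian ideal J(f) in C{s,t} is {t^3, s^2 + 3*t^2, s*t}; counting standard monomials gives mu = 4. Corank 2; j^3 = t*(s^2 + t^2) splits into three distinct lines over C (the quadratic factor has nonzero discriminant), so D_4.

Type D_{4}, Milnor number mu = 4.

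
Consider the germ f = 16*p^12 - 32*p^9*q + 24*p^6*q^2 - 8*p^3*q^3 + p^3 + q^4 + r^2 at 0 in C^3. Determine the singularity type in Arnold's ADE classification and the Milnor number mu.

Type E_{6}, Milnor number mu = 6.

The Hessian of f at 0 is [[0, 0, 0], [0, 0, 0], [0, 0, 2]] with rank 1, so corank 2. A Groebner basis of the Jacobian ideal J(f) in C{p,q,r} is {q^3, p^2, r}; counting standard monomials gives mu = 6. Corank 2; j^3 = p^3 is a perfect cube, so E-series; the 4-jet and mu = 6 give E_6.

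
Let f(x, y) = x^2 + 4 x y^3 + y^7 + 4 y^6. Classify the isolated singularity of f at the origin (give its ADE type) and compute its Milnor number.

Type A_6, Milnor number mu = 6.

The Hessian of f at 0 is [[2, 0], [0, 0]] with rank 1, so corank 1. A Groebner basis of the Jacobian ideal J(f) in C{x,y} is {x/2 + y^3, x^2}; counting standard monomials gives mu = 6. Corank 1: A-series; mu = 6 gives A_6.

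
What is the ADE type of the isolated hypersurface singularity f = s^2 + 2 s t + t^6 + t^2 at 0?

A_5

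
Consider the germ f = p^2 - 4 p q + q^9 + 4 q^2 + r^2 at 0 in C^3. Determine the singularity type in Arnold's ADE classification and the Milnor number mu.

Type A_{8}, Milnor number mu = 8.

The Hessian of f at 0 has rank 2. Corank 1: A-series; mu = 8 gives A_8.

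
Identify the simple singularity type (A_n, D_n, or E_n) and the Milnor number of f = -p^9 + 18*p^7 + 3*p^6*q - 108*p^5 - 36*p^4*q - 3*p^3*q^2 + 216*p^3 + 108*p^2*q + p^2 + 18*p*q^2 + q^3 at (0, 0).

Type A_2, Milnor number mu = 2.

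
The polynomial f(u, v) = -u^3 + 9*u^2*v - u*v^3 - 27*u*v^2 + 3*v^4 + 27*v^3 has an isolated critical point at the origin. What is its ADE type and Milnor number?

The Hessian of f at 0 is [[0, 0], [0, 0]] with rank 0, so corank 2. A Groebner basis of the Jacobian ideal J(f) in C{u,v} is {u^3 - 9*u^2*v - 162*u^2 + 972*u*v - 1458*v^2, 9*u^2 + u*v^2 - 54*u*v + 81*v^2, 3*u^2 - 18*u*v + v^3 + 27*v^2}; counting standard monomials gives mu = 7. Corank 2; j^3 = -(u - 3*v)^3 is a perfect cube, so E-series; the 4-jet and mu = 7 give E_7.

Type E_{7}, Milnor number mu = 7.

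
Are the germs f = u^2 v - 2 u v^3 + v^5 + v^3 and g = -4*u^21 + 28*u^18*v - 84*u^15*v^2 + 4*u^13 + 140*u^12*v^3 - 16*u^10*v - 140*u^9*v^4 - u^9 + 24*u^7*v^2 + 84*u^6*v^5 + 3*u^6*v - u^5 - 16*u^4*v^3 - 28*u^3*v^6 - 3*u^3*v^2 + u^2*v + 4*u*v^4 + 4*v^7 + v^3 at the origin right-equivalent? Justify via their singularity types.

The Hessian of f at 0 is [[0, 0], [0, 0]] with rank 0, so corank 2. A Groebner basis of the Jacobian ideal J(f) in C{u,v} is {v^3, u^2 + 3*v^2, u*v}; counting standard monomials gives mu = 4. Corank 2; j^3 = v*(u^2 + v^2) splits into three distinct lines over C (the quadratic factor has nonzero discriminant), so D_4. The Hessian of g at 0 is [[0, 0], [0, 0]] with rank 0, so corank 2. A Groebner basis of the Jacobian ideal J(g) in C{u,v} is {v^3, u^2 + 3*v^2, u*v}; counting standard monomials gives mu = 4. Corank 2; j^3 = v*(u^2 + v^2) splits into three distinct lines over C (the quadratic factor has nonzero discriminant), so D_4. Both have type D_4, hence right-equivalent.

Yes.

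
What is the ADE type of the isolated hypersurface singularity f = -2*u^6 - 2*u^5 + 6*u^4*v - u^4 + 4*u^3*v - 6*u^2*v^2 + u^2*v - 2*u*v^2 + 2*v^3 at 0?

D4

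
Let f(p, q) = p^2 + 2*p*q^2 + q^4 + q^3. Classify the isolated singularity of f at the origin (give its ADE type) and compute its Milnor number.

Type A_2, Milnor number mu = 2.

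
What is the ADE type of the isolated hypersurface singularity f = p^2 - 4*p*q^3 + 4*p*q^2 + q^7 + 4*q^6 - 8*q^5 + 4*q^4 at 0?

The Hessian of f at 0 has rank 1. Corank 1: A-series; mu = 6 gives A_6.

A_6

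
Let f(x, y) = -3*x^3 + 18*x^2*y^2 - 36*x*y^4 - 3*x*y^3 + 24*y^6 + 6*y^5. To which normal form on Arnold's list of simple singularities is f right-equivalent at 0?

E7

The Hessian of f at 0 has rank 0. Corank 2; j^3 = -3*x^3 is a perfect cube, so E-series; the 4-jet and mu = 7 give E_7.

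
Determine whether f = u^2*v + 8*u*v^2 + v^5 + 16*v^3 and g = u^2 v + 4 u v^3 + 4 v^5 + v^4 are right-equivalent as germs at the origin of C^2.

No.

The Hessian of f at 0 is [[0, 0], [0, 0]] with rank 0, so corank 2. A Groebner basis of the Jacobian ideal J(f) in C{u,v} is {u^2/5 + v^4 - 16*v^2/5, u^3 + 64*v^3, u*v + 4*v^2}; counting standard monomials gives mu = 6. Corank 2; j^3 = v*(u + 4*v)^2 has shape L^2 M (L != M), so D-series; mu = 6 gives D_6. The Hessian of g at 0 is [[0, 0], [0, 0]] with rank 0, so corank 2. A Groebner basis of the Jacobian ideal J(g) in C{u,v} is {u*v^2, u*v/2 + v^3, u^2 - 2*u*v}; counting standard monomials gives mu = 5. Corank 2; j^3 = u^2*v has shape L^2 M (L != M), so D-series; mu = 5 gives D_5. f is D_6 but g is D_5, hence not right-equivalent.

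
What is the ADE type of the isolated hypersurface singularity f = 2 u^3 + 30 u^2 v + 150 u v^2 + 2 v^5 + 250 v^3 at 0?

E8

The Hessian of f at 0 has rank 0. Corank 2; j^3 = 2*(u + 5*v)^3 is a perfect cube, so E-series; the 5-jet and mu = 8 give E_8.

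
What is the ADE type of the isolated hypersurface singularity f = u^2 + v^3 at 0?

A_{2}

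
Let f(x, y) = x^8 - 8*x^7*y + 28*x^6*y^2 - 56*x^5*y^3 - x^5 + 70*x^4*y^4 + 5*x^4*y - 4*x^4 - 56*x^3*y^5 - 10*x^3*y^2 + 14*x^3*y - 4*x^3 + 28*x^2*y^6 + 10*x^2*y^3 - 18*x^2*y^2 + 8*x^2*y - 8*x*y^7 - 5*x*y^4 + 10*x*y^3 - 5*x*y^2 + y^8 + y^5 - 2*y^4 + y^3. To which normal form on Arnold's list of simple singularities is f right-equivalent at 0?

D_{9}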